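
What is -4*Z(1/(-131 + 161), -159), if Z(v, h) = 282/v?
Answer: -33840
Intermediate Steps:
-4*Z(1/(-131 + 161), -159) = -1128/(1/(-131 + 161)) = -1128/(1/30) = -1128/1/30 = -1128*30 = -4*8460 = -33840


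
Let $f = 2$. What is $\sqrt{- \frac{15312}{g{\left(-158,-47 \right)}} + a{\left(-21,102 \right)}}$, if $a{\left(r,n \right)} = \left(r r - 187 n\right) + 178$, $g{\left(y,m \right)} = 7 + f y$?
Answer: $\frac{7 i \sqrt{3984967}}{103} \approx 135.67 i$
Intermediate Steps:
$g{\left(y,m \right)} = 7 + 2 y$
$a{\left(r,n \right)} = 178 + r^{2} - 187 n$ ($a{\left(r,n \right)} = \left(r^{2} - 187 n\right) + 178 = 178 + r^{2} - 187 n$)
$\sqrt{- \frac{15312}{g{\left(-158,-47 \right)}} + a{\left(-21,102 \right)}} = \sqrt{- \frac{15312}{7 + 2 \left(-158\right)} + \left(178 + \left(-21\right)^{2} - 19074\right)} = \sqrt{- \frac{15312}{7 - 316} + \left(178 + 441 - 19074\right)} = \sqrt{- \frac{15312}{-309} - 18455} = \sqrt{\left(-15312\right) \left(- \frac{1}{309}\right) - 18455} = \sqrt{\frac{5104}{103} - 18455} = \sqrt{- \frac{1895761}{103}} = \frac{7 i \sqrt{3984967}}{103}$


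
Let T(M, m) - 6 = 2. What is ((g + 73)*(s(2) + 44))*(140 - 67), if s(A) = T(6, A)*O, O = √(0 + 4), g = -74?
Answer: -4380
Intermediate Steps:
T(M, m) = 8 (T(M, m) = 6 + 2 = 8)
O = 2 (O = √4 = 2)
s(A) = 16 (s(A) = 8*2 = 16)
((g + 73)*(s(2) + 44))*(140 - 67) = ((-74 + 73)*(16 + 44))*(140 - 67) = -1*60*73 = -60*73 = -4380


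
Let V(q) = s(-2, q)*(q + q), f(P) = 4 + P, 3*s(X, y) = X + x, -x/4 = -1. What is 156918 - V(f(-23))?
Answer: 470830/3 ≈ 1.5694e+5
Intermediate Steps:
x = 4 (x = -4*(-1) = 4)
s(X, y) = 4/3 + X/3 (s(X, y) = (X + 4)/3 = (4 + X)/3 = 4/3 + X/3)
V(q) = 4*q/3 (V(q) = (4/3 + (⅓)*(-2))*(q + q) = (4/3 - ⅔)*(2*q) = 2*(2*q)/3 = 4*q/3)
156918 - V(f(-23)) = 156918 - 4*(4 - 23)/3 = 156918 - 4*(-19)/3 = 156918 - 1*(-76/3) = 156918 + 76/3 = 470830/3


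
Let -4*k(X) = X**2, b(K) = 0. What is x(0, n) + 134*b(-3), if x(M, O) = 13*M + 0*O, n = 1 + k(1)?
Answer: 0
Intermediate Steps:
k(X) = -X**2/4
n = 3/4 (n = 1 - 1/4*1**2 = 1 - 1/4*1 = 1 - 1/4 = 3/4 ≈ 0.75000)
x(M, O) = 13*M (x(M, O) = 13*M + 0 = 13*M)
x(0, n) + 134*b(-3) = 13*0 + 134*0 = 0 + 0 = 0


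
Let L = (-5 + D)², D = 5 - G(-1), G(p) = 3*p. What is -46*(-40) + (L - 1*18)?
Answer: 1831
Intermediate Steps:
D = 8 (D = 5 - 3*(-1) = 5 - 1*(-3) = 5 + 3 = 8)
L = 9 (L = (-5 + 8)² = 3² = 9)
-46*(-40) + (L - 1*18) = -46*(-40) + (9 - 1*18) = 1840 + (9 - 18) = 1840 - 9 = 1831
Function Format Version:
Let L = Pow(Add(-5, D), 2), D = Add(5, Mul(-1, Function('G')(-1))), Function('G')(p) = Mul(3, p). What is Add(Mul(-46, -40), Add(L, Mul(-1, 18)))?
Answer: 1831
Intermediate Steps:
D = 8 (D = Add(5, Mul(-1, Mul(3, -1))) = Add(5, Mul(-1, -3)) = Add(5, 3) = 8)
L = 9 (L = Pow(Add(-5, 8), 2) = Pow(3, 2) = 9)
Add(Mul(-46, -40), Add(L, Mul(-1, 18))) = Add(Mul(-46, -40), Add(9, Mul(-1, 18))) = Add(1840, Add(9, -18)) = Add(1840, -9) = 1831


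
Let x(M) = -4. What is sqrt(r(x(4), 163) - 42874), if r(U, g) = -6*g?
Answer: 2*I*sqrt(10963) ≈ 209.41*I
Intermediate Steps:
sqrt(r(x(4), 163) - 42874) = sqrt(-6*163 - 42874) = sqrt(-978 - 42874) = sqrt(-43852) = 2*I*sqrt(10963)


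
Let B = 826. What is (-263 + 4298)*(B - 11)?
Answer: 3288525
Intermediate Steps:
(-263 + 4298)*(B - 11) = (-263 + 4298)*(826 - 11) = 4035*815 = 3288525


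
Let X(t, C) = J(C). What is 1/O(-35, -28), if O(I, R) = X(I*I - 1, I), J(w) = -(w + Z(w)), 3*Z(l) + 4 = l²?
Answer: -1/372 ≈ -0.0026882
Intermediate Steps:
Z(l) = -4/3 + l²/3
J(w) = 4/3 - w - w²/3 (J(w) = -(w + (-4/3 + w²/3)) = -(-4/3 + w + w²/3) = 4/3 - w - w²/3)
X(t, C) = 4/3 - C - C²/3
O(I, R) = 4/3 - I - I²/3
1/O(-35, -28) = 1/(4/3 - 1*(-35) - ⅓*(-35)²) = 1/(4/3 + 35 - ⅓*1225) = 1/(4/3 + 35 - 1225/3) = 1/(-372) = -1/372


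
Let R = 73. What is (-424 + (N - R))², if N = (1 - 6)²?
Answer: 222784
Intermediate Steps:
N = 25 (N = (-5)² = 25)
(-424 + (N - R))² = (-424 + (25 - 1*73))² = (-424 + (25 - 73))² = (-424 - 48)² = (-472)² = 222784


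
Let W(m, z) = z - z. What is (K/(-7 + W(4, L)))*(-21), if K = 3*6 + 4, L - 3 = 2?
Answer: 66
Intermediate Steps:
L = 5 (L = 3 + 2 = 5)
W(m, z) = 0
K = 22 (K = 18 + 4 = 22)
(K/(-7 + W(4, L)))*(-21) = (22/(-7 + 0))*(-21) = (22/(-7))*(-21) = -⅐*22*(-21) = -22/7*(-21) = 66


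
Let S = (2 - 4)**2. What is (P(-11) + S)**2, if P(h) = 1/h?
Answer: 1849/121 ≈ 15.281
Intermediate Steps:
S = 4 (S = (-2)**2 = 4)
(P(-11) + S)**2 = (1/(-11) + 4)**2 = (-1/11 + 4)**2 = (43/11)**2 = 1849/121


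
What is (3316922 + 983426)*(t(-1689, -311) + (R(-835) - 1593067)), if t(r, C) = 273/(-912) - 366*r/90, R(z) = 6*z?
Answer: -2600245436163401/380 ≈ -6.8428e+12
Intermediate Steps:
t(r, C) = -91/304 - 61*r/15 (t(r, C) = 273*(-1/912) - 61*r/15 = -91/304 - 61*r/15)
(3316922 + 983426)*(t(-1689, -311) + (R(-835) - 1593067)) = (3316922 + 983426)*((-91/304 - 61/15*(-1689)) + (6*(-835) - 1593067)) = 4300348*((-91/304 + 34343/5) + (-5010 - 1593067)) = 4300348*(10439817/1520 - 1598077) = 4300348*(-2418637223/1520) = -2600245436163401/380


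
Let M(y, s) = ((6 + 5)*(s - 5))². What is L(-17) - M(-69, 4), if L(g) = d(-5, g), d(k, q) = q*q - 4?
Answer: 164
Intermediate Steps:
d(k, q) = -4 + q² (d(k, q) = q² - 4 = -4 + q²)
M(y, s) = (-55 + 11*s)² (M(y, s) = (11*(-5 + s))² = (-55 + 11*s)²)
L(g) = -4 + g²
L(-17) - M(-69, 4) = (-4 + (-17)²) - 121*(-5 + 4)² = (-4 + 289) - 121*(-1)² = 285 - 121 = 164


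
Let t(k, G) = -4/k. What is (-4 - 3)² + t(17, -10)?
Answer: 829/17 ≈ 48.765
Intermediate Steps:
(-4 - 3)² + t(17, -10) = (-4 - 3)² - 4/17 = (-7)² - 4*1/17 = 49 - 4/17 = 829/17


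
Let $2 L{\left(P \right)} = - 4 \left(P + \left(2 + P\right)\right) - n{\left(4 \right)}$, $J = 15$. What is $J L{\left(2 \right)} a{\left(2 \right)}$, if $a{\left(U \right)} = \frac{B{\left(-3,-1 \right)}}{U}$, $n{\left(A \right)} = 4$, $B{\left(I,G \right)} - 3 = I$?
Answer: $0$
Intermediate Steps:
$B{\left(I,G \right)} = 3 + I$
$L{\left(P \right)} = -6 - 4 P$ ($L{\left(P \right)} = \frac{- 4 \left(P + \left(2 + P\right)\right) - 4}{2} = \frac{- 4 \left(2 + 2 P\right) - 4}{2} = \frac{\left(-8 - 8 P\right) - 4}{2} = \frac{-12 - 8 P}{2} = -6 - 4 P$)
$a{\left(U \right)} = 0$ ($a{\left(U \right)} = \frac{3 - 3}{U} = \frac{0}{U} = 0$)
$J L{\left(2 \right)} a{\left(2 \right)} = 15 \left(-6 - 8\right) 0 = 15 \left(-14\right) 0 = \left(-210\right) 0 = 0$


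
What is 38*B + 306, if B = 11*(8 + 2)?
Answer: 4486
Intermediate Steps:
B = 110 (B = 11*10 = 110)
38*B + 306 = 38*110 + 306 = 4180 + 306 = 4486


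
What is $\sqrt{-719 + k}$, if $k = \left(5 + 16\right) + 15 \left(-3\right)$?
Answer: $i \sqrt{743} \approx 27.258 i$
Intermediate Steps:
$k = -24$ ($k = 21 - 45 = -24$)
$\sqrt{-719 + k} = \sqrt{-719 - 24} = \sqrt{-743} = i \sqrt{743}$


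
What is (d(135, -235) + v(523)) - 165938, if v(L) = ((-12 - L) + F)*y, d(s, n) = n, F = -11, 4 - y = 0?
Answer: -168357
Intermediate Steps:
y = 4 (y = 4 - 1*0 = 4 + 0 = 4)
v(L) = -92 - 4*L (v(L) = ((-12 - L) - 11)*4 = (-23 - L)*4 = -92 - 4*L)
(d(135, -235) + v(523)) - 165938 = (-235 + (-92 - 4*523)) - 165938 = (-235 + (-92 - 2092)) - 165938 = (-235 - 2184) - 165938 = -2419 - 165938 = -168357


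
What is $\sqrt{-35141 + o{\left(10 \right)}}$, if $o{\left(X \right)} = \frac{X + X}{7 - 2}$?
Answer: $i \sqrt{35137} \approx 187.45 i$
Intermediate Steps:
$o{\left(X \right)} = \frac{2 X}{5}$
$\sqrt{-35141 + o{\left(10 \right)}} = \sqrt{-35141 + \frac{2}{5} \cdot 10} = \sqrt{-35141 + 4} = \sqrt{-35137} = i \sqrt{35137}$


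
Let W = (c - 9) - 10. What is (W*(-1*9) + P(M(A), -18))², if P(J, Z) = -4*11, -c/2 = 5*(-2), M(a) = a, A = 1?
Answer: 2809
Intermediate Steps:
c = 20 (c = -10*(-2) = -2*(-10) = 20)
P(J, Z) = -44
W = 1 (W = (20 - 9) - 10 = 11 - 10 = 1)
(W*(-1*9) + P(M(A), -18))² = (1*(-1*9) - 44)² = (1*(-9) - 44)² = (-9 - 44)² = (-53)² = 2809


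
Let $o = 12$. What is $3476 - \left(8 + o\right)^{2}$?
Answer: $3076$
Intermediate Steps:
$3476 - \left(8 + o\right)^{2} = 3476 - \left(8 + 12\right)^{2} = 3476 - 20^{2} = 3476 - 400 = 3076$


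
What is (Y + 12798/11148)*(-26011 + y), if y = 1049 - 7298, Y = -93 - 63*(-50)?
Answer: -91651289070/929 ≈ -9.8656e+7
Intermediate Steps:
Y = 3057 (Y = -93 + 3150 = 3057)
y = -6249
(Y + 12798/11148)*(-26011 + y) = (3057 + 12798/11148)*(-26011 - 6249) = (3057 + 12798*(1/11148))*(-32260) = (3057 + 2133/1858)*(-32260) = (5682039/1858)*(-32260) = -91651289070/929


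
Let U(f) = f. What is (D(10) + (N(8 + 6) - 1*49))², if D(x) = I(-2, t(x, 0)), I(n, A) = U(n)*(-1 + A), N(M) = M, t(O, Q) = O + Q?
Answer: 2809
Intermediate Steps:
I(n, A) = n*(-1 + A)
D(x) = 2 - 2*x (D(x) = -2*(-1 + (x + 0)) = -2*(-1 + x) = 2 - 2*x)
(D(10) + (N(8 + 6) - 1*49))² = ((2 - 2*10) + ((8 + 6) - 1*49))² = ((2 - 20) + (14 - 49))² = (-18 - 35)² = (-53)² = 2809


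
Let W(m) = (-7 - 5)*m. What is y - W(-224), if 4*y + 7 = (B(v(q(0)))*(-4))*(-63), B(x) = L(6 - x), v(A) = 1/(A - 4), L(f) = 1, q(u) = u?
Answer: -10507/4 ≈ -2626.8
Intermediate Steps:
v(A) = 1/(-4 + A)
B(x) = 1
W(m) = -12*m
y = 245/4 (y = -7/4 + ((1*(-4))*(-63))/4 = -7/4 + (-4*(-63))/4 = -7/4 + (¼)*252 = -7/4 + 63 = 245/4 ≈ 61.250)
y - W(-224) = 245/4 - (-12)*(-224) = 245/4 - 1*2688 = 245/4 - 2688 = -10507/4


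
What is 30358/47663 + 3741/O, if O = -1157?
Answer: -143183077/55146091 ≈ -2.5964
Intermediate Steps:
30358/47663 + 3741/O = 30358/47663 + 3741/(-1157) = 30358*(1/47663) + 3741*(-1/1157) = 30358/47663 - 3741/1157 = -143183077/55146091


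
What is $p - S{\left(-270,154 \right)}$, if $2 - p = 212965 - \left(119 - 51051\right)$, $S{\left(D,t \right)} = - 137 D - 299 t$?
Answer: $-254839$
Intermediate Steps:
$S{\left(D,t \right)} = - 299 t - 137 D$
$p = -263895$ ($p = 2 - \left(212965 - \left(119 - 51051\right)\right) = 2 - \left(212965 - -50932\right) = 2 - \left(212965 + 50932\right) = 2 - 263897 = -263895$)
$p - S{\left(-270,154 \right)} = -263895 - \left(\left(-299\right) 154 - -36990\right) = -263895 - \left(-46046 + 36990\right) = -263895 - -9056 = -263895 + 9056 = -254839$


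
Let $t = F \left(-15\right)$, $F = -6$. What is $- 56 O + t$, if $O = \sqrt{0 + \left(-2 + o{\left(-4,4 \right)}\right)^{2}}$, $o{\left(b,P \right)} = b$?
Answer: $-246$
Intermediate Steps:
$O = 6$ ($O = \sqrt{0 + \left(-2 - 4\right)^{2}} = \sqrt{0 + \left(-6\right)^{2}} = \sqrt{0 + 36} = \sqrt{36} = 6$)
$t = 90$ ($t = \left(-6\right) \left(-15\right) = 90$)
$- 56 O + t = \left(-56\right) 6 + 90 = -336 + 90 = -246$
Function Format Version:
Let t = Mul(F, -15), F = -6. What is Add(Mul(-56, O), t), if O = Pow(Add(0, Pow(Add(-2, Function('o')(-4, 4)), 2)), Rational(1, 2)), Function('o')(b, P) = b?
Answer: -246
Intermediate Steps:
O = 6 (O = Pow(Add(0, Pow(Add(-2, -4), 2)), Rational(1, 2)) = Pow(Add(0, Pow(-6, 2)), Rational(1, 2)) = Pow(Add(0, 36), Rational(1, 2)) = Pow(36, Rational(1, 2)) = 6)
t = 90 (t = Mul(-6, -15) = 90)
Add(Mul(-56, O), t) = Add(Mul(-56, 6), 90) = Add(-336, 90) = -246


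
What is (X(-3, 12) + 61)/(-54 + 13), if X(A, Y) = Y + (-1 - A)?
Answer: -75/41 ≈ -1.8293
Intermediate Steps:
X(A, Y) = -1 + Y - A
(X(-3, 12) + 61)/(-54 + 13) = ((-1 + 12 - 1*(-3)) + 61)/(-54 + 13) = ((-1 + 12 + 3) + 61)/(-41) = (14 + 61)*(-1/41) = 75*(-1/41) = -75/41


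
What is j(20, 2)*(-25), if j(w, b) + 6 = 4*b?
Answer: -50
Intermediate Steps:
j(w, b) = -6 + 4*b
j(20, 2)*(-25) = (-6 + 4*2)*(-25) = (-6 + 8)*(-25) = 2*(-25) = -50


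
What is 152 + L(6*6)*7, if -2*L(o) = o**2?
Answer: -4384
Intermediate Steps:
L(o) = -o**2/2
152 + L(6*6)*7 = 152 - (6*6)**2/2*7 = 152 - 1/2*36**2*7 = 152 - 1/2*1296*7 = 152 - 648*7 = 152 - 4536 = -4384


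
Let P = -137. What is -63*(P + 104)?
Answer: 2079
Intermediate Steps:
-63*(P + 104) = -63*(-137 + 104) = -63*(-33) = 2079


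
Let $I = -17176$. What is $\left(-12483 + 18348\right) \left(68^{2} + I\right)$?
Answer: $-73617480$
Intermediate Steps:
$\left(-12483 + 18348\right) \left(68^{2} + I\right) = \left(-12483 + 18348\right) \left(68^{2} - 17176\right) = 5865 \left(4624 - 17176\right) = 5865 \left(-12552\right) = -73617480$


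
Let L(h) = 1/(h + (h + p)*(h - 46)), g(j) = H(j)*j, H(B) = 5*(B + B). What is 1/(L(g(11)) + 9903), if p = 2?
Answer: 1411978/13982818135 ≈ 0.00010098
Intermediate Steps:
H(B) = 10*B (H(B) = 5*(2*B) = 10*B)
g(j) = 10*j² (g(j) = (10*j)*j = 10*j²)
L(h) = 1/(h + (-46 + h)*(2 + h)) (L(h) = 1/(h + (h + 2)*(h - 46)) = 1/(h + (2 + h)*(-46 + h)) = 1/(h + (-46 + h)*(2 + h)))
1/(L(g(11)) + 9903) = 1/(1/(-92 + (10*11²)² - 430*11²) + 9903) = 1/(1/(-92 + (10*121)² - 430*121) + 9903) = 1/(1/(-92 + 1210² - 43*1210) + 9903) = 1/(1/(-92 + 1464100 - 52030) + 9903) = 1/(1/1411978 + 9903) = 1/(13982818135/1411978) = 1411978/13982818135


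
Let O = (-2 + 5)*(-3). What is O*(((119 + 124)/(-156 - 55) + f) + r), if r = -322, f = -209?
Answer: 1010556/211 ≈ 4789.4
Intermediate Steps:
O = -9 (O = 3*(-3) = -9)
O*(((119 + 124)/(-156 - 55) + f) + r) = -9*(((119 + 124)/(-156 - 55) - 209) - 322) = -9*((243/(-211) - 209) - 322) = -9*((243*(-1/211) - 209) - 322) = -9*((-243/211 - 209) - 322) = -9*(-44342/211 - 322) = -9*(-112284/211) = 1010556/211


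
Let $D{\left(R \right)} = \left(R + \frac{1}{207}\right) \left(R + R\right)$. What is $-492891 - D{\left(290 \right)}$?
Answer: $- \frac{136846417}{207} \approx -6.6109 \cdot 10^{5}$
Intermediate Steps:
$D{\left(R \right)} = 2 R \left(\frac{1}{207} + R\right)$ ($D{\left(R \right)} = \left(R + \frac{1}{207}\right) 2 R = \left(\frac{1}{207} + R\right) 2 R = 2 R \left(\frac{1}{207} + R\right)$)
$-492891 - D{\left(290 \right)} = -492891 - \frac{2}{207} \cdot 290 \left(1 + 207 \cdot 290\right) = -492891 - \frac{2}{207} \cdot 290 \left(1 + 60030\right) = -492891 - \frac{2}{207} \cdot 290 \cdot 60031 = -492891 - \frac{34817980}{207} = - \frac{136846417}{207}$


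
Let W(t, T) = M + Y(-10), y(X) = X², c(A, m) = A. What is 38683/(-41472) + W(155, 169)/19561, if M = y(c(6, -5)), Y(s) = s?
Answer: -755599891/811233792 ≈ -0.93142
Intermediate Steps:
M = 36 (M = 6² = 36)
W(t, T) = 26 (W(t, T) = 36 - 10 = 26)
38683/(-41472) + W(155, 169)/19561 = 38683/(-41472) + 26/19561 = 38683*(-1/41472) + 26*(1/19561) = -38683/41472 + 26/19561 = -755599891/811233792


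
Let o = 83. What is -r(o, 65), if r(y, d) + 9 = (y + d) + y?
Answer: -222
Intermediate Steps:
r(y, d) = -9 + d + 2*y (r(y, d) = -9 + ((y + d) + y) = -9 + ((d + y) + y) = -9 + (d + 2*y) = -9 + d + 2*y)
-r(o, 65) = -(-9 + 65 + 2*83) = -(-9 + 65 + 166) = -1*222 = -222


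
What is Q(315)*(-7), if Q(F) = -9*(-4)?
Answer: -252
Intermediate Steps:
Q(F) = 36
Q(315)*(-7) = 36*(-7) = -252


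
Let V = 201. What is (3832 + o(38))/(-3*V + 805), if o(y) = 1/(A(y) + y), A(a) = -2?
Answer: 137953/7272 ≈ 18.970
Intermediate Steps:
o(y) = 1/(-2 + y)
(3832 + o(38))/(-3*V + 805) = (3832 + 1/(-2 + 38))/(-3*201 + 805) = (3832 + 1/36)/(-603 + 805) = (3832 + 1/36)/202 = (137953/36)*(1/202) = 137953/7272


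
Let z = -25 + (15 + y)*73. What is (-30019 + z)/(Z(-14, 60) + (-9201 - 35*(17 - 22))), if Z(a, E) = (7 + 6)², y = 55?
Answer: 24934/8857 ≈ 2.8152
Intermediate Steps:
Z(a, E) = 169 (Z(a, E) = 13² = 169)
z = 5085 (z = -25 + (15 + 55)*73 = -25 + 70*73 = -25 + 5110 = 5085)
(-30019 + z)/(Z(-14, 60) + (-9201 - 35*(17 - 22))) = (-30019 + 5085)/(169 + (-9201 - 35*(17 - 22))) = -24934/(169 + (-9201 - 35*(-5))) = -24934/(169 + (-9201 + 175)) = -24934/(169 - 9026) = -24934/(-8857) = -24934*(-1/8857) = 24934/8857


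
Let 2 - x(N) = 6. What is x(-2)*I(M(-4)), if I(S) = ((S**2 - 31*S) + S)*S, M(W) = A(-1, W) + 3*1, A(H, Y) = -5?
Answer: 512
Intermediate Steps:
x(N) = -4 (x(N) = 2 - 1*6 = 2 - 6 = -4)
M(W) = -2 (M(W) = -5 + 3*1 = -5 + 3 = -2)
I(S) = S*(S**2 - 30*S) (I(S) = (S**2 - 30*S)*S = S*(S**2 - 30*S))
x(-2)*I(M(-4)) = -4*(-2)**2*(-30 - 2) = -16*(-32) = -4*(-128) = 512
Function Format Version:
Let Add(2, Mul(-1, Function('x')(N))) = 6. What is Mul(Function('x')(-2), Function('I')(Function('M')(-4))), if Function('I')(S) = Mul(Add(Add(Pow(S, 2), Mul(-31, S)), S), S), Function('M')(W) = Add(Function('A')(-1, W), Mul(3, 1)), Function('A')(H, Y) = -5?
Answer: 512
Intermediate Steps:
Function('x')(N) = -4 (Function('x')(N) = Add(2, Mul(-1, 6)) = Add(2, -6) = -4)
Function('M')(W) = -2 (Function('M')(W) = Add(-5, Mul(3, 1)) = Add(-5, 3) = -2)
Function('I')(S) = Mul(S, Add(Pow(S, 2), Mul(-30, S))) (Function('I')(S) = Mul(Add(Pow(S, 2), Mul(-30, S)), S) = Mul(S, Add(Pow(S, 2), Mul(-30, S))))
Mul(Function('x')(-2), Function('I')(Function('M')(-4))) = Mul(-4, Mul(Pow(-2, 2), Add(-30, -2))) = Mul(-4, Mul(4, -32)) = Mul(-4, -128) = 512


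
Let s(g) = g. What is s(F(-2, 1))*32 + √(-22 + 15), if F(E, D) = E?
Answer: -64 + I*√7 ≈ -64.0 + 2.6458*I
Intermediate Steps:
s(F(-2, 1))*32 + √(-22 + 15) = -2*32 + √(-22 + 15) = -64 + √(-7) = -64 + I*√7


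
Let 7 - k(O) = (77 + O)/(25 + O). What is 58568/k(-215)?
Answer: 1390990/149 ≈ 9335.5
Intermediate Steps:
k(O) = 7 - (77 + O)/(25 + O)
58568/k(-215) = 58568/((2*(49 + 3*(-215))/(25 - 215))) = 58568/((2*(49 - 645)/(-190))) = 58568/((2*(-1/190)*(-596))) = 58568/(596/95) = 58568*(95/596) = 1390990/149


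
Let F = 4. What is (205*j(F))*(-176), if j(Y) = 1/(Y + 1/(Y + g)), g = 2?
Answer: -43296/5 ≈ -8659.2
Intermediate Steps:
j(Y) = 1/(Y + 1/(2 + Y)) (j(Y) = 1/(Y + 1/(Y + 2)) = 1/(Y + 1/(2 + Y)))
(205*j(F))*(-176) = (205*((2 + 4)/(1 + 4² + 2*4)))*(-176) = (205*(6/(1 + 16 + 8)))*(-176) = (205*(6/25))*(-176) = (246/5)*(-176) = -43296/5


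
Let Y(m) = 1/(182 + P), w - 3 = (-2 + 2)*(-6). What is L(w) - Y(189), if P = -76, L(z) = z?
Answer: 317/106 ≈ 2.9906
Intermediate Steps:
w = 3 (w = 3 + (-2 + 2)*(-6) = 3 + 0*(-6) = 3 + 0 = 3)
Y(m) = 1/106 (Y(m) = 1/(182 - 76) = 1/106)
L(w) - Y(189) = 3 - 1*1/106 = 3 - 1/106 = 317/106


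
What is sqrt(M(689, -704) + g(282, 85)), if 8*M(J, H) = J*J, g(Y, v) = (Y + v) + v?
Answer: sqrt(956674)/4 ≈ 244.52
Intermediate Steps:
g(Y, v) = Y + 2*v
M(J, H) = J**2/8 (M(J, H) = (J*J)/8 = J**2/8)
sqrt(M(689, -704) + g(282, 85)) = sqrt((1/8)*689**2 + (282 + 2*85)) = sqrt((1/8)*474721 + (282 + 170)) = sqrt(474721/8 + 452) = sqrt(478337/8) = sqrt(956674)/4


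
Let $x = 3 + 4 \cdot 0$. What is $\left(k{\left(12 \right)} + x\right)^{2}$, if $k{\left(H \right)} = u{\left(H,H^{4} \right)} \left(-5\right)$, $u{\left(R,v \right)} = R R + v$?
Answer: $10898733609$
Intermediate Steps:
$u{\left(R,v \right)} = v + R^{2}$ ($u{\left(R,v \right)} = R^{2} + v = v + R^{2}$)
$x = 3$ ($x = 3 + 0 = 3$)
$k{\left(H \right)} = - 5 H^{2} - 5 H^{4}$ ($k{\left(H \right)} = \left(H^{4} + H^{2}\right) \left(-5\right) = \left(H^{2} + H^{4}\right) \left(-5\right) = - 5 H^{2} - 5 H^{4}$)
$\left(k{\left(12 \right)} + x\right)^{2} = \left(5 \cdot 12^{2} \left(-1 - 12^{2}\right) + 3\right)^{2} = \left(5 \cdot 144 \left(-1 - 144\right) + 3\right)^{2} = \left(5 \cdot 144 \left(-145\right) + 3\right)^{2} = \left(-104400 + 3\right)^{2} = \left(-104397\right)^{2} = 10898733609$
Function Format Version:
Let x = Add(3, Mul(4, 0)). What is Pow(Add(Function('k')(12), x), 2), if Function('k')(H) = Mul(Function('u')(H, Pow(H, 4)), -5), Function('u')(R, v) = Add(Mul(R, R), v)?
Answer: 10898733609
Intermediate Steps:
Function('u')(R, v) = Add(v, Pow(R, 2)) (Function('u')(R, v) = Add(Pow(R, 2), v) = Add(v, Pow(R, 2)))
x = 3 (x = Add(3, 0) = 3)
Function('k')(H) = Add(Mul(-5, Pow(H, 2)), Mul(-5, Pow(H, 4))) (Function('k')(H) = Mul(Add(Pow(H, 4), Pow(H, 2)), -5) = Mul(Add(Pow(H, 2), Pow(H, 4)), -5) = Add(Mul(-5, Pow(H, 2)), Mul(-5, Pow(H, 4))))
Pow(Add(Function('k')(12), x), 2) = Pow(Add(Mul(5, Pow(12, 2), Add(-1, Mul(-1, Pow(12, 2)))), 3), 2) = Pow(Add(Mul(5, 144, Add(-1, Mul(-1, 144))), 3), 2) = Pow(Add(Mul(5, 144, Add(-1, -144)), 3), 2) = Pow(Add(Mul(5, 144, -145), 3), 2) = Pow(Add(-104400, 3), 2) = Pow(-104397, 2) = 10898733609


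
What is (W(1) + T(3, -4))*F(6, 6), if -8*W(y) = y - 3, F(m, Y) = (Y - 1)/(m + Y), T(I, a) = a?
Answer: -25/16 ≈ -1.5625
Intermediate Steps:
F(m, Y) = (-1 + Y)/(Y + m)
W(y) = 3/8 - y/8 (W(y) = -(y - 3)/8 = -(-3 + y)/8 = 3/8 - y/8)
(W(1) + T(3, -4))*F(6, 6) = ((3/8 - ⅛*1) - 4)*((-1 + 6)/(6 + 6)) = ((3/8 - ⅛) - 4)*(5/12) = (¼ - 4)*((1/12)*5) = -15/4*5/12 = -25/16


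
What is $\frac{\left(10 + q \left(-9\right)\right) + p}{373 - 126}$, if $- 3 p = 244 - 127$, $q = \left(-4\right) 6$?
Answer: $\frac{187}{247} \approx 0.75708$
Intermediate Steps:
$q = -24$
$p = -39$ ($p = - \frac{244 - 127}{3} = \left(- \frac{1}{3}\right) 117 = -39$)
$\frac{\left(10 + q \left(-9\right)\right) + p}{373 - 126} = \frac{\left(10 - -216\right) - 39}{373 - 126} = \frac{\left(10 + 216\right) - 39}{247} = \left(226 - 39\right) \frac{1}{247} = 187 \cdot \frac{1}{247} = \frac{187}{247}$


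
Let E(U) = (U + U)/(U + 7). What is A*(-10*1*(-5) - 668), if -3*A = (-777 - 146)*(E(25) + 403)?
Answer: -615381637/8 ≈ -7.6923e+7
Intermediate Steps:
E(U) = 2*U/(7 + U) (E(U) = (2*U)/(7 + U) = 2*U/(7 + U))
A = 5974579/48 (A = -(-777 - 146)*(2*25/(7 + 25) + 403)/3 = -(-923)*(2*25/32 + 403)/3 = -(-923)*(2*25*(1/32) + 403)/3 = -(-923)*(25/16 + 403)/3 = -(-923)*6473/(3*16) = -1/3*(-5974579/16) = 5974579/48 ≈ 1.2447e+5)
A*(-10*1*(-5) - 668) = 5974579*(-10*1*(-5) - 668)/48 = 5974579*(-10*(-5) - 668)/48 = 5974579*(50 - 668)/48 = (5974579/48)*(-618) = -615381637/8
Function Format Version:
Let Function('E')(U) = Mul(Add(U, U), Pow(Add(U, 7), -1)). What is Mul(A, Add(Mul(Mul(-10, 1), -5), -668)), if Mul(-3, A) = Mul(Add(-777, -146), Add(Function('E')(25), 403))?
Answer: Rational(-615381637, 8) ≈ -7.6923e+7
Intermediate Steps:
Function('E')(U) = Mul(2, U, Pow(Add(7, U), -1)) (Function('E')(U) = Mul(Mul(2, U), Pow(Add(7, U), -1)) = Mul(2, U, Pow(Add(7, U), -1)))
A = Rational(5974579, 48) (A = Mul(Rational(-1, 3), Mul(Add(-777, -146), Add(Mul(2, 25, Pow(Add(7, 25), -1)), 403))) = Mul(Rational(-1, 3), Mul(-923, Add(Mul(2, 25, Pow(32, -1)), 403))) = Mul(Rational(-1, 3), Mul(-923, Add(Mul(2, 25, Rational(1, 32)), 403))) = Mul(Rational(-1, 3), Mul(-923, Add(Rational(25, 16), 403))) = Mul(Rational(-1, 3), Mul(-923, Rational(6473, 16))) = Mul(Rational(-1, 3), Rational(-5974579, 16)) = Rational(5974579, 48) ≈ 1.2447e+5)
Mul(A, Add(Mul(Mul(-10, 1), -5), -668)) = Mul(Rational(5974579, 48), Add(Mul(Mul(-10, 1), -5), -668)) = Mul(Rational(5974579, 48), Add(Mul(-10, -5), -668)) = Mul(Rational(5974579, 48), Add(50, -668)) = Mul(Rational(5974579, 48), -618) = Rational(-615381637, 8)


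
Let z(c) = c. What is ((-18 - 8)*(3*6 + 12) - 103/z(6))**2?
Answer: 22877089/36 ≈ 6.3548e+5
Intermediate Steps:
((-18 - 8)*(3*6 + 12) - 103/z(6))**2 = ((-18 - 8)*(3*6 + 12) - 103/6)**2 = (-26*(18 + 12) - 103*1/6)**2 = (-26*30 - 103/6)**2 = (-780 - 103/6)**2 = (-4783/6)**2 = 22877089/36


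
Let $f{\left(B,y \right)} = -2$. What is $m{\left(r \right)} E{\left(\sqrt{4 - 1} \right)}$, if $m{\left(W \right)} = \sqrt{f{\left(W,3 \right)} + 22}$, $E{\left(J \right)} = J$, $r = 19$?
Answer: $2 \sqrt{15} \approx 7.746$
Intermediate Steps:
$m{\left(W \right)} = 2 \sqrt{5}$ ($m{\left(W \right)} = \sqrt{-2 + 22} = \sqrt{20} = 2 \sqrt{5}$)
$m{\left(r \right)} E{\left(\sqrt{4 - 1} \right)} = 2 \sqrt{5} \sqrt{4 - 1} = 2 \sqrt{5} \sqrt{3} = 2 \sqrt{15}$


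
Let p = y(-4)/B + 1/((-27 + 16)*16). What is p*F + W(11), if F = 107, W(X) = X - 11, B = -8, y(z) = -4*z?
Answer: -37771/176 ≈ -214.61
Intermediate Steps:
W(X) = -11 + X
p = -353/176 (p = -4*(-4)/(-8) + 1/((-27 + 16)*16) = 16*(-1/8) + (1/16)/(-11) = -2 - 1/11*1/16 = -2 - 1/176 = -353/176 ≈ -2.0057)
p*F + W(11) = -353/176*107 + (-11 + 11) = -37771/176 + 0 = -37771/176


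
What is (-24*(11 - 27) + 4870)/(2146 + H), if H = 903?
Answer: 5254/3049 ≈ 1.7232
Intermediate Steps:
(-24*(11 - 27) + 4870)/(2146 + H) = (-24*(11 - 27) + 4870)/(2146 + 903) = (-24*(-16) + 4870)/3049 = (384 + 4870)*(1/3049) = 5254*(1/3049) = 5254/3049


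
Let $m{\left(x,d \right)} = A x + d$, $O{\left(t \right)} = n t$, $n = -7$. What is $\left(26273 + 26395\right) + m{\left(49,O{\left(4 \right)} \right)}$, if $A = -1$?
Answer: $52591$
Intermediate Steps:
$O{\left(t \right)} = - 7 t$
$m{\left(x,d \right)} = d - x$ ($m{\left(x,d \right)} = - x + d = d - x$)
$\left(26273 + 26395\right) + m{\left(49,O{\left(4 \right)} \right)} = \left(26273 + 26395\right) - 77 = 52668 - 77 = 52591$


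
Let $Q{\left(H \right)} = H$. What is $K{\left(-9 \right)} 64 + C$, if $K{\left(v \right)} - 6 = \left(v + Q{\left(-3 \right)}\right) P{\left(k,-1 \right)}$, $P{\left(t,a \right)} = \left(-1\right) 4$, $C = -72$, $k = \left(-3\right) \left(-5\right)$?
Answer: $3384$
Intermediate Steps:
$k = 15$
$P{\left(t,a \right)} = -4$
$K{\left(v \right)} = 18 - 4 v$ ($K{\left(v \right)} = 6 + \left(v - 3\right) \left(-4\right) = 6 + \left(-3 + v\right) \left(-4\right) = 6 - \left(-12 + 4 v\right) = 18 - 4 v$)
$K{\left(-9 \right)} 64 + C = \left(18 - -36\right) 64 - 72 = \left(18 + 36\right) 64 - 72 = 54 \cdot 64 - 72 = 3456 - 72 = 3384$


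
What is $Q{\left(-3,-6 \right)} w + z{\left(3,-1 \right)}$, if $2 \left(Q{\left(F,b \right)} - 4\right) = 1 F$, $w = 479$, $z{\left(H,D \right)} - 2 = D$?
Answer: $\frac{2397}{2} \approx 1198.5$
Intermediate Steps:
$z{\left(H,D \right)} = 2 + D$
$Q{\left(F,b \right)} = 4 + \frac{F}{2}$ ($Q{\left(F,b \right)} = 4 + \frac{1 F}{2} = 4 + \frac{F}{2}$)
$Q{\left(-3,-6 \right)} w + z{\left(3,-1 \right)} = \left(4 + \frac{1}{2} \left(-3\right)\right) 479 + \left(2 - 1\right) = \left(4 - \frac{3}{2}\right) 479 + 1 = \frac{5}{2} \cdot 479 + 1 = \frac{2395}{2} + 1 = \frac{2397}{2}$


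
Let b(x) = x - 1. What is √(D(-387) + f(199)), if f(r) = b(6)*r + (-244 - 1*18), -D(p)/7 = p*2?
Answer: √6151 ≈ 78.428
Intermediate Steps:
D(p) = -14*p (D(p) = -7*p*2 = -14*p)
b(x) = -1 + x
f(r) = -262 + 5*r (f(r) = (-1 + 6)*r + (-244 - 1*18) = 5*r + (-244 - 18) = 5*r - 262 = -262 + 5*r)
√(D(-387) + f(199)) = √(-14*(-387) + (-262 + 5*199)) = √(5418 + (-262 + 995)) = √(5418 + 733) = √6151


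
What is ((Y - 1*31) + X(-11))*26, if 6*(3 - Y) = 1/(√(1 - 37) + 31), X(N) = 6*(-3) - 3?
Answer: -3810937/2991 + 26*I/997 ≈ -1274.1 + 0.026078*I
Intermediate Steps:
X(N) = -21 (X(N) = -18 - 3 = -21)
Y = 3 - (31 - 6*I)/5982 (Y = 3 - 1/(6*(√(1 - 37) + 31)) = 3 - 1/(6*(√(-36) + 31)) = 3 - 1/(6*(6*I + 31)) = 3 - (31 - 6*I)/997/6 = 3 - (31 - 6*I)/5982 ≈ 2.9948 + 0.001003*I)
((Y - 1*31) + X(-11))*26 = (((17915/5982 + I/997) - 1*31) - 21)*26 = (((17915/5982 + I/997) - 31) - 21)*26 = ((-167527/5982 + I/997) - 21)*26 = (-293149/5982 + I/997)*26 = -3810937/2991 + 26*I/997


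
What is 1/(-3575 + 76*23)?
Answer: -1/1827 ≈ -0.00054735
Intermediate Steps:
1/(-3575 + 76*23) = 1/(-3575 + 1748) = 1/(-1827) = -1/1827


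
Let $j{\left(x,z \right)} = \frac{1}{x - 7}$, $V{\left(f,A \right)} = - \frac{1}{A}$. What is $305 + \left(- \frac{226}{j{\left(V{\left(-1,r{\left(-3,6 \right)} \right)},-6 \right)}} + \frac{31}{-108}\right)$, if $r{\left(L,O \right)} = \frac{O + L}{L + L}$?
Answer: $\frac{154949}{108} \approx 1434.7$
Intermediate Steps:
$r{\left(L,O \right)} = \frac{L + O}{2 L}$
$j{\left(x,z \right)} = \frac{1}{-7 + x}$
$305 + \left(- \frac{226}{j{\left(V{\left(-1,r{\left(-3,6 \right)} \right)},-6 \right)}} + \frac{31}{-108}\right) = 305 - \left(\frac{31}{108} - \left(1582 + 226 \left(- \frac{6}{-3 + 6}\right)\right)\right) = 305 - \left(\frac{31}{108} + \frac{226}{\frac{1}{-7 - \frac{1}{\frac{1}{2} \left(- \frac{1}{3}\right) 3}}}\right) = 305 - \left(\frac{31}{108} + \frac{226}{\frac{1}{-7 - \frac{1}{- \frac{1}{2}}}}\right) = 305 - \left(\frac{31}{108} + \frac{226}{\frac{1}{-7 - -2}}\right) = 305 - \left(\frac{31}{108} + \frac{226}{\frac{1}{-7 + 2}}\right) = 305 - \left(\frac{31}{108} + \frac{226}{\frac{1}{-5}}\right) = 305 - \left(\frac{31}{108} + \frac{226}{- \frac{1}{5}}\right) = 305 - - \frac{122009}{108} = 305 + \left(1130 - \frac{31}{108}\right) = 305 + \frac{122009}{108} = \frac{154949}{108}$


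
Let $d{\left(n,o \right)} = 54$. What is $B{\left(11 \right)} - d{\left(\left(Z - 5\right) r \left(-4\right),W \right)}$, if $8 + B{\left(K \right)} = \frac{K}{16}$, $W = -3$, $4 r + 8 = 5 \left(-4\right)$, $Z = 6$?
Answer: $- \frac{981}{16} \approx -61.313$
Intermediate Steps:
$r = -7$ ($r = -2 + \frac{5 \left(-4\right)}{4} = -2 + \frac{1}{4} \left(-20\right) = -2 - 5 = -7$)
$B{\left(K \right)} = -8 + \frac{K}{16}$
$B{\left(11 \right)} - d{\left(\left(Z - 5\right) r \left(-4\right),W \right)} = \left(-8 + \frac{1}{16} \cdot 11\right) - 54 = \left(-8 + \frac{11}{16}\right) - 54 = - \frac{117}{16} - 54 = - \frac{981}{16}$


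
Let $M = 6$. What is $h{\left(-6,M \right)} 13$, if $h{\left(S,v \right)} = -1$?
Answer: $-13$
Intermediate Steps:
$h{\left(-6,M \right)} 13 = \left(-1\right) 13 = -13$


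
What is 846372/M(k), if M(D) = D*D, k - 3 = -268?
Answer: 846372/70225 ≈ 12.052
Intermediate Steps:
k = -265 (k = 3 - 268 = -265)
M(D) = D²
846372/M(k) = 846372/((-265)²) = 846372/70225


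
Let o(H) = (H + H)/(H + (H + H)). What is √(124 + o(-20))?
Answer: √1122/3 ≈ 11.165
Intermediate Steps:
o(H) = ⅔ (o(H) = (2*H)/(H + 2*H) = (2*H)/((3*H)) = (2*H)*(1/(3*H)) = ⅔)
√(124 + o(-20)) = √(124 + ⅔) = √(374/3) = √1122/3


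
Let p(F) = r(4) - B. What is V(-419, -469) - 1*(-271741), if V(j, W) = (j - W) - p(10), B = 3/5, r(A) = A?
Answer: 1358938/5 ≈ 2.7179e+5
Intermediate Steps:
B = 3/5 (B = 3*(1/5) = 3/5 ≈ 0.60000)
p(F) = 17/5 (p(F) = 4 - 1*3/5 = 4 - 3/5 = 17/5)
V(j, W) = -17/5 + j - W (V(j, W) = (j - W) - 1*17/5 = (j - W) - 17/5 = -17/5 + j - W)
V(-419, -469) - 1*(-271741) = (-17/5 - 419 - 1*(-469)) - 1*(-271741) = (-17/5 - 419 + 469) + 271741 = 233/5 + 271741 = 1358938/5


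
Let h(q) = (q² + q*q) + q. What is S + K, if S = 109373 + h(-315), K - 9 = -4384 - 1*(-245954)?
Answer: 549087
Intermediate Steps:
h(q) = q + 2*q² (h(q) = (q² + q²) + q = 2*q² + q = q + 2*q²)
K = 241579 (K = 9 + (-4384 - 1*(-245954)) = 9 + (-4384 + 245954) = 9 + 241570 = 241579)
S = 307508 (S = 109373 - 315*(1 + 2*(-315)) = 109373 - 315*(1 - 630) = 109373 - 315*(-629) = 109373 + 198135 = 307508)
S + K = 307508 + 241579 = 549087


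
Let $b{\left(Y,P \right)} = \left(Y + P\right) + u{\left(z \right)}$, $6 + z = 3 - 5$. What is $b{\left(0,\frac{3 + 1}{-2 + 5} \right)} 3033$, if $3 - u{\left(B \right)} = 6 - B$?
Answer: $-29319$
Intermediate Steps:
$z = -8$ ($z = -6 + \left(3 - 5\right) = -6 - 2 = -8$)
$u{\left(B \right)} = -3 + B$ ($u{\left(B \right)} = 3 - \left(6 - B\right) = 3 + \left(-6 + B\right) = -3 + B$)
$b{\left(Y,P \right)} = -11 + P + Y$ ($b{\left(Y,P \right)} = \left(Y + P\right) - 11 = \left(P + Y\right) - 11 = -11 + P + Y$)
$b{\left(0,\frac{3 + 1}{-2 + 5} \right)} 3033 = \left(-11 + \frac{3 + 1}{-2 + 5} + 0\right) 3033 = \left(-11 + \frac{4}{3} + 0\right) 3033 = \left(- \frac{29}{3}\right) 3033 = -29319$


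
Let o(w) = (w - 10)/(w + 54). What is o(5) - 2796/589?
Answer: -167909/34751 ≈ -4.8318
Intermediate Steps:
o(w) = (-10 + w)/(54 + w)
o(5) - 2796/589 = (-10 + 5)/(54 + 5) - 2796/589 = -5/59 - 2796/589 = -167909/34751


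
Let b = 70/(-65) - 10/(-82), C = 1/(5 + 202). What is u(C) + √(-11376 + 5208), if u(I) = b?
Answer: -509/533 + 2*I*√1542 ≈ -0.95497 + 78.537*I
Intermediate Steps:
C = 1/207 ≈ 0.0048309
b = -509/533 (b = 70*(-1/65) - 10*(-1/82) = -14/13 + 5/41 = -509/533 ≈ -0.95497)
u(I) = -509/533
u(C) + √(-11376 + 5208) = -509/533 + √(-11376 + 5208) = -509/533 + √(-6168) = -509/533 + 2*I*√1542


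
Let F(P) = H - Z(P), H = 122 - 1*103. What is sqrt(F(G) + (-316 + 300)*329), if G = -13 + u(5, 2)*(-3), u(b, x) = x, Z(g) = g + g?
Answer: I*sqrt(5207) ≈ 72.16*I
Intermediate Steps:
Z(g) = 2*g
G = -19 (G = -13 + 2*(-3) = -13 - 6 = -19)
H = 19 (H = 122 - 103 = 19)
F(P) = 19 - 2*P
sqrt(F(G) + (-316 + 300)*329) = sqrt((19 - 2*(-19)) + (-316 + 300)*329) = sqrt((19 + 38) - 16*329) = sqrt(57 - 5264) = sqrt(-5207) = I*sqrt(5207)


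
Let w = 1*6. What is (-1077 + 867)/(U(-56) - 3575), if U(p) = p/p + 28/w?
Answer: 315/5354 ≈ 0.058834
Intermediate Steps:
w = 6
U(p) = 17/3 (U(p) = p/p + 28/6 = 1 + 28*(⅙) = 1 + 14/3 = 17/3)
(-1077 + 867)/(U(-56) - 3575) = (-1077 + 867)/(17/3 - 3575) = -210/(-10708/3) = -210*(-3/10708) = 315/5354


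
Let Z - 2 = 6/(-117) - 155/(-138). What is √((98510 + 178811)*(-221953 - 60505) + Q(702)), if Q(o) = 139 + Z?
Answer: I*√28011670197771390/598 ≈ 2.7988e+5*I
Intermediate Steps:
Z = 1837/598 (Z = 2 + (6/(-117) - 155/(-138)) = 2 + (6*(-1/117) - 155*(-1/138)) = 2 + (-2/39 + 155/138) = 2 + 641/598 = 1837/598 ≈ 3.0719)
Q(o) = 84959/598 (Q(o) = 139 + 1837/598 = 84959/598)
√((98510 + 178811)*(-221953 - 60505) + Q(702)) = √((98510 + 178811)*(-221953 - 60505) + 84959/598) = √(277321*(-282458) + 84959/598) = √(-78331535018 + 84959/598) = √(-46842257855805/598) = I*√28011670197771390/598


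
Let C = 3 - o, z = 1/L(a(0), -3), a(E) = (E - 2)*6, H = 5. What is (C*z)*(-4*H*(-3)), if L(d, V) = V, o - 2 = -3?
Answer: -80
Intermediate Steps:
o = -1 (o = 2 - 3 = -1)
a(E) = -12 + 6*E (a(E) = (-2 + E)*6 = -12 + 6*E)
z = -⅓ (z = 1/(-3) = -⅓ ≈ -0.33333)
C = 4 (C = 3 - 1*(-1) = 3 + 1 = 4)
(C*z)*(-4*H*(-3)) = (4*(-⅓))*(-4*5*(-3)) = -(-80)*(-3)/3 = -4/3*60 = -80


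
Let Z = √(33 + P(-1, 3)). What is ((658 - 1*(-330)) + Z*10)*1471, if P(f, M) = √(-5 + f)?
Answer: 1453348 + 14710*√(33 + I*√6) ≈ 1.5379e+6 + 3134.0*I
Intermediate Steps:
Z = √(33 + I*√6) (Z = √(33 + √(-5 - 1)) = √(33 + √(-6)) = √(33 + I*√6) ≈ 5.7485 + 0.21305*I)
((658 - 1*(-330)) + Z*10)*1471 = ((658 - 1*(-330)) + √(33 + I*√6)*10)*1471 = ((658 + 330) + 10*√(33 + I*√6))*1471 = (988 + 10*√(33 + I*√6))*1471 = 1453348 + 14710*√(33 + I*√6)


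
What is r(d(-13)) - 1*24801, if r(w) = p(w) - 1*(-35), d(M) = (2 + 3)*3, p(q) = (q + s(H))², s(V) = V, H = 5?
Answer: -24366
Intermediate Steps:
p(q) = (5 + q)² (p(q) = (q + 5)² = (5 + q)²)
d(M) = 15 (d(M) = 5*3 = 15)
r(w) = 35 + (5 + w)² (r(w) = (5 + w)² - 1*(-35) = (5 + w)² + 35 = 35 + (5 + w)²)
r(d(-13)) - 1*24801 = (35 + (5 + 15)²) - 1*24801 = (35 + 20²) - 24801 = (35 + 400) - 24801 = 435 - 24801 = -24366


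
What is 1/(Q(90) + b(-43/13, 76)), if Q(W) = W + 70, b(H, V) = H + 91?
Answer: 13/3220 ≈ 0.0040373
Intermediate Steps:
b(H, V) = 91 + H
Q(W) = 70 + W
1/(Q(90) + b(-43/13, 76)) = 1/((70 + 90) + (91 - 43/13)) = 1/(160 + (91 - 43*1/13)) = 1/(160 + (91 - 43/13)) = 1/(160 + 1140/13) = 1/(3220/13) = 13/3220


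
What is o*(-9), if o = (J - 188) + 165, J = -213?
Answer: 2124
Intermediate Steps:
o = -236 (o = (-213 - 188) + 165 = -401 + 165 = -236)
o*(-9) = -236*(-9) = 2124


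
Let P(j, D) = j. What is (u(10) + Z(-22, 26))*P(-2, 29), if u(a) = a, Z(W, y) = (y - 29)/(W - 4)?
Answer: -263/13 ≈ -20.231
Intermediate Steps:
Z(W, y) = (-29 + y)/(-4 + W)
(u(10) + Z(-22, 26))*P(-2, 29) = (10 + (-29 + 26)/(-4 - 22))*(-2) = (10 - 3/(-26))*(-2) = (10 - 1/26*(-3))*(-2) = (10 + 3/26)*(-2) = (263/26)*(-2) = -263/13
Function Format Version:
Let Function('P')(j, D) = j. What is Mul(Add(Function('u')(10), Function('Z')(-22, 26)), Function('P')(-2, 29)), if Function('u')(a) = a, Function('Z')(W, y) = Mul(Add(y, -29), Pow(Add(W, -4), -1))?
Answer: Rational(-263, 13) ≈ -20.231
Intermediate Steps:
Function('Z')(W, y) = Mul(Pow(Add(-4, W), -1), Add(-29, y)) (Function('Z')(W, y) = Mul(Add(-29, y), Pow(Add(-4, W), -1)) = Mul(Pow(Add(-4, W), -1), Add(-29, y)))
Mul(Add(Function('u')(10), Function('Z')(-22, 26)), Function('P')(-2, 29)) = Mul(Add(10, Mul(Pow(Add(-4, -22), -1), Add(-29, 26))), -2) = Mul(Add(10, Mul(Pow(-26, -1), -3)), -2) = Mul(Add(10, Mul(Rational(-1, 26), -3)), -2) = Mul(Add(10, Rational(3, 26)), -2) = Mul(Rational(263, 26), -2) = Rational(-263, 13)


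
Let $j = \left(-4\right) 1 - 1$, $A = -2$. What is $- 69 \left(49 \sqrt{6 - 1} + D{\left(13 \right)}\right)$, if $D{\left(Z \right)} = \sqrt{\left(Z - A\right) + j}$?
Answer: $- 3381 \sqrt{5} - 69 \sqrt{10} \approx -7778.3$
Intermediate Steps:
$j = -5$ ($j = -4 - 1 = -5$)
$D{\left(Z \right)} = \sqrt{-3 + Z}$ ($D{\left(Z \right)} = \sqrt{\left(Z - -2\right) - 5} = \sqrt{\left(Z + 2\right) - 5} = \sqrt{\left(2 + Z\right) - 5} = \sqrt{-3 + Z}$)
$- 69 \left(49 \sqrt{6 - 1} + D{\left(13 \right)}\right) = - 69 \left(49 \sqrt{6 - 1} + \sqrt{-3 + 13}\right) = - 69 \left(49 \sqrt{5} + \sqrt{10}\right) = - 69 \left(\sqrt{10} + 49 \sqrt{5}\right) = - 3381 \sqrt{5} - 69 \sqrt{10}$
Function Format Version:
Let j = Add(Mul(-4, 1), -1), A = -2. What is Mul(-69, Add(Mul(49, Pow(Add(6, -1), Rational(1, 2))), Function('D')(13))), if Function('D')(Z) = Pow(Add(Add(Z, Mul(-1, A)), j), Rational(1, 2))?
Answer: Add(Mul(-3381, Pow(5, Rational(1, 2))), Mul(-69, Pow(10, Rational(1, 2)))) ≈ -7778.3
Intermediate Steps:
j = -5 (j = Add(-4, -1) = -5)
Function('D')(Z) = Pow(Add(-3, Z), Rational(1, 2)) (Function('D')(Z) = Pow(Add(Add(Z, Mul(-1, -2)), -5), Rational(1, 2)) = Pow(Add(Add(Z, 2), -5), Rational(1, 2)) = Pow(Add(Add(2, Z), -5), Rational(1, 2)) = Pow(Add(-3, Z), Rational(1, 2)))
Mul(-69, Add(Mul(49, Pow(Add(6, -1), Rational(1, 2))), Function('D')(13))) = Mul(-69, Add(Mul(49, Pow(Add(6, -1), Rational(1, 2))), Pow(Add(-3, 13), Rational(1, 2)))) = Mul(-69, Add(Mul(49, Pow(5, Rational(1, 2))), Pow(10, Rational(1, 2)))) = Mul(-69, Add(Pow(10, Rational(1, 2)), Mul(49, Pow(5, Rational(1, 2))))) = Add(Mul(-3381, Pow(5, Rational(1, 2))), Mul(-69, Pow(10, Rational(1, 2))))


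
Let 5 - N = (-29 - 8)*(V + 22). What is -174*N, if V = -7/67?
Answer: -9502836/67 ≈ -1.4183e+5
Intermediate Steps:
V = -7/67 (V = -7*1/67 = -7/67 ≈ -0.10448)
N = 54614/67 (N = 5 - (-29 - 8)*(-7/67 + 22) = 5 - (-37)*1467/67 = 5 - 1*(-54279/67) = 5 + 54279/67 = 54614/67 ≈ 815.13)
-174*N = -174*54614/67 = -9502836/67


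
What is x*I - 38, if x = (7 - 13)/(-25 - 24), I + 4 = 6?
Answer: -1850/49 ≈ -37.755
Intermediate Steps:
I = 2 (I = -4 + 6 = 2)
x = 6/49 (x = -6/(-49) = -6*(-1/49) = 6/49 ≈ 0.12245)
x*I - 38 = (6/49)*2 - 38 = 12/49 - 38 = -1850/49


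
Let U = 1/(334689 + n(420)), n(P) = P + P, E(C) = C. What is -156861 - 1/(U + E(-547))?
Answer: -28789383222153/183534362 ≈ -1.5686e+5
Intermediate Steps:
n(P) = 2*P
U = 1/335529 (U = 1/(334689 + 2*420) = 1/(334689 + 840) = 1/335529 ≈ 2.9804e-6)
-156861 - 1/(U + E(-547)) = -156861 - 1/(1/335529 - 547) = -156861 - 1/(-183534362/335529) = -156861 - 1*(-335529/183534362) = -156861 + 335529/183534362 = -28789383222153/183534362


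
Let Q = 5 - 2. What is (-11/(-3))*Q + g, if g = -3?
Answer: 8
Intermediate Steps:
Q = 3
(-11/(-3))*Q + g = -11/(-3)*3 - 3 = -11*(-⅓)*3 - 3 = (11/3)*3 - 3 = 11 - 3 = 8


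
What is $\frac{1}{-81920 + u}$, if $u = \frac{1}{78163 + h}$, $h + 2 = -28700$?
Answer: $- \frac{49461}{4051845119} \approx -1.2207 \cdot 10^{-5}$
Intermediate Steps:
$h = -28702$ ($h = -2 - 28700 = -28702$)
$u = \frac{1}{49461}$ ($u = \frac{1}{78163 - 28702} = \frac{1}{49461} \approx 2.0218 \cdot 10^{-5}$)
$\frac{1}{-81920 + u} = \frac{1}{-81920 + \frac{1}{49461}} = \frac{1}{- \frac{4051845119}{49461}} = - \frac{49461}{4051845119}$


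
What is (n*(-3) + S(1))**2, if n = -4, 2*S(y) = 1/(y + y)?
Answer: 2401/16 ≈ 150.06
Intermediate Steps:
S(y) = 1/(4*y) (S(y) = 1/(2*(y + y)) = 1/(2*((2*y))) = (1/(2*y))/2 = 1/(4*y))
(n*(-3) + S(1))**2 = (-4*(-3) + (1/4)/1)**2 = (12 + (1/4)*1)**2 = (12 + 1/4)**2 = (49/4)**2 = 2401/16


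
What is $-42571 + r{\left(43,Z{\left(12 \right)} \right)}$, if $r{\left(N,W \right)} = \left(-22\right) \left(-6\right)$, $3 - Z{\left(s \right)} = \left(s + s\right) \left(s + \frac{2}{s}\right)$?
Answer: $-42439$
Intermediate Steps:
$Z{\left(s \right)} = 3 - 2 s \left(s + \frac{2}{s}\right)$ ($Z{\left(s \right)} = 3 - \left(s + s\right) \left(s + \frac{2}{s}\right) = 3 - 2 s \left(s + \frac{2}{s}\right)$)
$r{\left(N,W \right)} = 132$
$-42571 + r{\left(43,Z{\left(12 \right)} \right)} = -42571 + 132 = -42439$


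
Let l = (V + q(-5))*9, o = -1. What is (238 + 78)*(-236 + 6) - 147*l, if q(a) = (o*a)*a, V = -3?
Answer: -35636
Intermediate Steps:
q(a) = -a² (q(a) = (-a)*a = -a²)
l = -252 (l = (-3 - 1*(-5)²)*9 = (-3 - 1*25)*9 = (-3 - 25)*9 = -28*9 = -252)
(238 + 78)*(-236 + 6) - 147*l = (238 + 78)*(-236 + 6) - 147*(-252) = 316*(-230) + 37044 = -72680 + 37044 = -35636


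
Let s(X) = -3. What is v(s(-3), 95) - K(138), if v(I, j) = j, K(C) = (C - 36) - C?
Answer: 131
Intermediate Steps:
K(C) = -36 (K(C) = (-36 + C) - C = -36)
v(s(-3), 95) - K(138) = 95 - 1*(-36) = 95 + 36 = 131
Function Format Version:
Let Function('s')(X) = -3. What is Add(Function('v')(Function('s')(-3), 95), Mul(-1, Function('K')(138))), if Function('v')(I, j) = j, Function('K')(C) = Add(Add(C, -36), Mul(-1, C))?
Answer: 131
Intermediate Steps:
Function('K')(C) = -36 (Function('K')(C) = Add(Add(-36, C), Mul(-1, C)) = -36)
Add(Function('v')(Function('s')(-3), 95), Mul(-1, Function('K')(138))) = Add(95, Mul(-1, -36)) = Add(95, 36) = 131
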